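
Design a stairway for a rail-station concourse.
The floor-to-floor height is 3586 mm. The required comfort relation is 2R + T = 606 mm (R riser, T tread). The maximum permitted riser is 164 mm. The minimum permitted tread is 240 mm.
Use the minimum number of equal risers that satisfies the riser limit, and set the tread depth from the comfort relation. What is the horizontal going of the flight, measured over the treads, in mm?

5880 mm

3586 / 164 = 21.87, so 22 risers are needed.
R = 3586 ÷ 22 = 163 mm.
Tread T = 606 − 2 × 163 = 280 mm (≥ 240 mm).
Treads = 22 − 1 = 21; going = 21 × 280 = 5880 mm.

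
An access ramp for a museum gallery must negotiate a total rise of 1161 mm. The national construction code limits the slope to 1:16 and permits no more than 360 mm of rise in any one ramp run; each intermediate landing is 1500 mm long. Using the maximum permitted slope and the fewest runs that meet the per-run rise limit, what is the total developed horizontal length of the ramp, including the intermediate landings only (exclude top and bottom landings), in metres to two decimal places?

23.08 m

⌈1161/360⌉ = 4 ramp runs. That means 3 intermediate landings.
Horizontal run for 1161 mm of rise at 1:16 is 1161 × 16 = 18576 mm.
3 intermediate landings contribute 3 × 1500 = 4500 mm.
Developed length = 18576 + 4500 = 23076 mm.
= 23.08 m.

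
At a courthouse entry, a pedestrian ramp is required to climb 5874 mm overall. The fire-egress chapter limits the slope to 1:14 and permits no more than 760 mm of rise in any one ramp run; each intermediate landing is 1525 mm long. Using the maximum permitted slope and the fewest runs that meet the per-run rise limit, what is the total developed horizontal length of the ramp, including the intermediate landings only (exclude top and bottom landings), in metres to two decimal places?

5874 / 760 = 7.73, so 8 ramp runs are needed. That means 7 intermediate landings.
Ramp run (horizontal) at 1:14: 5874 × 14 = 82236 mm.
Intermediate landings: 7 × 1525 = 10675 mm.
Total developed length = 82236 + 10675 = 92911 mm.
= 92.91 m.

92.91 m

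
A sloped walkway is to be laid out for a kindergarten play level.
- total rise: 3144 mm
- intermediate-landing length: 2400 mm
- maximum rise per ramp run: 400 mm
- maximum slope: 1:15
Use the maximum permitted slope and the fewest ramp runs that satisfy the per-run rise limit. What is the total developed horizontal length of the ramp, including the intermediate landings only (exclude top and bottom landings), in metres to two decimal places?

3144 / 400 = 7.86, so 8 ramp runs are needed. That means 7 intermediate landings.
Horizontal run for 3144 mm of rise at 1:15 is 3144 × 15 = 47160 mm.
7 intermediate landings contribute 7 × 2400 = 16800 mm.
Total developed length = 47160 + 16800 = 63960 mm.
= 63.96 m.

63.96 m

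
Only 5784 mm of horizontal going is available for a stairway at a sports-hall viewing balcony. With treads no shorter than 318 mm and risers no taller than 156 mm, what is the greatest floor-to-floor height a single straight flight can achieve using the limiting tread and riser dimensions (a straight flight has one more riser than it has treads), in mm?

2964 mm

Treads that fit: ⌊5784 / 318⌋ = 18.
Risers = treads + 1 = 19.
Maximum height = 19 × 156 = 2964 mm.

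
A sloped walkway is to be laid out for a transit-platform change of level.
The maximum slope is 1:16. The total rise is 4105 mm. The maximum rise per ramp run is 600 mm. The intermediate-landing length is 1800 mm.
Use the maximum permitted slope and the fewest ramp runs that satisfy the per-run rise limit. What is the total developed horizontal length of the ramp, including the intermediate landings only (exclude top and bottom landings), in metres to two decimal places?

76.48 m

4105 / 600 = 6.84, so 7 ramp runs are needed. That means 6 intermediate landings.
Horizontal run for 4105 mm of rise at 1:16 is 4105 × 16 = 65680 mm.
6 intermediate landings contribute 6 × 1800 = 10800 mm.
Developed length = 65680 + 10800 = 76480 mm.
= 76.48 m.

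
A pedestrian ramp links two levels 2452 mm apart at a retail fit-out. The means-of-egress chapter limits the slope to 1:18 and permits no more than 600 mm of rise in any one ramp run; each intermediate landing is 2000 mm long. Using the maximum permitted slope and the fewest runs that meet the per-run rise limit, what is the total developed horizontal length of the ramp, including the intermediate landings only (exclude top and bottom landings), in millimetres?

52136 mm

⌈2452/600⌉ = 5 ramp runs. That means 4 intermediate landings.
Ramp run (horizontal) at 1:18: 2452 × 18 = 44136 mm.
Intermediate landings: 4 × 2000 = 8000 mm.
Total developed length = 44136 + 8000 = 52136 mm.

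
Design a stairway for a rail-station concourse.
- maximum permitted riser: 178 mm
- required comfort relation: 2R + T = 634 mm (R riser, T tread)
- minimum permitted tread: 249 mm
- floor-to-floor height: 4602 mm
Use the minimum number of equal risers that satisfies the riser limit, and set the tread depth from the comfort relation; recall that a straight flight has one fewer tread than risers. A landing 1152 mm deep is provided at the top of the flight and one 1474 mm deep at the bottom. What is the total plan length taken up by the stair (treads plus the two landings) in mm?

4602 / 178 = 25.854 → round up to 26 risers.
R = 4602 ÷ 26 = 177 mm.
From 2R + T = 634: T = 634 − 354 = 280 mm.
26 risers give 25 treads; going = 25 × 280 = 7000 mm.
Enclosure = 7000 + 1152 + 1474 = 9626 mm.

9626 mm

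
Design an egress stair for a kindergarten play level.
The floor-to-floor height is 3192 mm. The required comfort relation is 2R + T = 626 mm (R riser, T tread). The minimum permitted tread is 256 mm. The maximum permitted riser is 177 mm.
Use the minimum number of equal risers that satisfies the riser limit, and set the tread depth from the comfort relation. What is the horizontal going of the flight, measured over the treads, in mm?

3192 / 177 = 18.03, so 19 risers are needed.
R = 3192 ÷ 19 = 168 mm.
From 2R + T = 626: T = 626 − 336 = 290 mm.
19 risers give 18 treads; going = 18 × 290 = 5220 mm.

5220 mm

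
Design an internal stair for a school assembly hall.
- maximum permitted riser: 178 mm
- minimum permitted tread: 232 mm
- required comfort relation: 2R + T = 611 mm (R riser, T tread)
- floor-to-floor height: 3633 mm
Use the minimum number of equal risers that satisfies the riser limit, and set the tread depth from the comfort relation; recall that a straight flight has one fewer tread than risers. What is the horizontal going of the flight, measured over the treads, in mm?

⌈3633/178⌉ = 21 risers.
Each riser is 3633/21 = 173 mm (≤ 178 mm).
From 2R + T = 611: T = 611 − 346 = 265 mm.
Treads = 21 − 1 = 20; going = 20 × 265 = 5300 mm.

5300 mm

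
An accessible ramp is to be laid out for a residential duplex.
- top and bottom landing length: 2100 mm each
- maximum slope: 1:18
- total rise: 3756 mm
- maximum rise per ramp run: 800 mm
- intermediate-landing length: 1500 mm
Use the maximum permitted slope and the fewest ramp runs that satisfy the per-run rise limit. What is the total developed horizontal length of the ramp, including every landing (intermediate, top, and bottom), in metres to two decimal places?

77.81 m

3756 / 800 = 4.70, so 5 ramp runs are needed. That means 4 intermediate landings.
Horizontal run for 3756 mm of rise at 1:18 is 3756 × 18 = 67608 mm.
4 intermediate landings contribute 4 × 1500 = 6000 mm.
Top and bottom landings: 2 × 2100 = 4200 mm.
Total = 67608 + 6000 + 4200 = 77808 mm.
= 77.81 m.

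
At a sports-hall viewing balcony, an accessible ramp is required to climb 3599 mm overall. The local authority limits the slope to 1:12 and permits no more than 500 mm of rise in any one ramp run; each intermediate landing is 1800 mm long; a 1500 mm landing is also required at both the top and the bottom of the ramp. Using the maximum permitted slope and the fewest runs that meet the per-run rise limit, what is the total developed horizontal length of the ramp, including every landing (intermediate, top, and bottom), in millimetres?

⌈3599/500⌉ = 8 ramp runs. That means 7 intermediate landings.
Horizontal run for 3599 mm of rise at 1:12 is 3599 × 12 = 43188 mm.
7 intermediate landings contribute 7 × 1800 = 12600 mm.
Top and bottom landings: 2 × 1500 = 3000 mm.
Total = 43188 + 12600 + 3000 = 58788 mm.

58788 mm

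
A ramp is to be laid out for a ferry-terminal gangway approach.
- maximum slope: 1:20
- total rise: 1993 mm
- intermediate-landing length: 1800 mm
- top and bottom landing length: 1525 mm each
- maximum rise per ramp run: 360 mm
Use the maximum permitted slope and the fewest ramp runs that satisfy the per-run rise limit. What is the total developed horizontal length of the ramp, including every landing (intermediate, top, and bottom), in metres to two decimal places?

1993 / 360 = 5.54, so 6 ramp runs are needed. That means 5 intermediate landings.
Ramp run (horizontal) at 1:20: 1993 × 20 = 39860 mm.
5 intermediate landings contribute 5 × 1800 = 9000 mm.
Top and bottom landings: 2 × 1525 = 3050 mm.
Total = 39860 + 9000 + 3050 = 51910 mm.
= 51.91 m.

51.91 m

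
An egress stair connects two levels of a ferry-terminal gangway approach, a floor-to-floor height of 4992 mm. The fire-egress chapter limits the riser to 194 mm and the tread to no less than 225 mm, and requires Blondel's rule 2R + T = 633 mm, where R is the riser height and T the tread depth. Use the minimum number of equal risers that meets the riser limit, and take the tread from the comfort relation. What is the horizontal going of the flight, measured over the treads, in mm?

6225 mm

⌈4992/194⌉ = 26 risers.
R = 4992 ÷ 26 = 192 mm.
Tread T = 633 − 2 × 192 = 249 mm (≥ 225 mm).
26 risers give 25 treads; going = 25 × 249 = 6225 mm.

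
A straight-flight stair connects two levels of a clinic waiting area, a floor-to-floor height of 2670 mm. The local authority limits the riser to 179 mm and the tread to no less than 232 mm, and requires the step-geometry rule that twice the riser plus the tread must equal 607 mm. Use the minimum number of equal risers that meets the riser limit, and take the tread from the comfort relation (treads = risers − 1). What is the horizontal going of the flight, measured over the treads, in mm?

3514 mm

2670 / 179 = 14.916 → round up to 15 risers.
Riser R = 2670 / 15 = 178 mm, within the 179 mm limit.
T = 607 − 2·178 = 251 mm, which satisfies the 232 mm minimum.
Treads = 15 − 1 = 14; going = 14 × 251 = 3514 mm.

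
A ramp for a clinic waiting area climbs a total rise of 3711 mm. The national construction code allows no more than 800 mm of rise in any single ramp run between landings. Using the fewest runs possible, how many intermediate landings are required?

3711 / 800 = 4.64, so 5 ramp runs are needed.
5 runs are separated by 4 intermediate landings.

4 intermediate landings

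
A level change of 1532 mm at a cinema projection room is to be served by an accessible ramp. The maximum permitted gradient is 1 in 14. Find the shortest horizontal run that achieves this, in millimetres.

21448 mm

At 1:14 the run is 14 × 1532 = 21448 mm.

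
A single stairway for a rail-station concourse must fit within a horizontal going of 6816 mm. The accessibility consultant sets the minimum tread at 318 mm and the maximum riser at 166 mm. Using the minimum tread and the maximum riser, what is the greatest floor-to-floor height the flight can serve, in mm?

3652 mm

Treads that fit: ⌊6816 / 318⌋ = 21.
Risers = treads + 1 = 22.
Maximum height = 22 × 166 = 3652 mm.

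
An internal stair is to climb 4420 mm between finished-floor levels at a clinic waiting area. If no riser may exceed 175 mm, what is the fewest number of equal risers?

26 risers

4420 / 175 = 25.257 → round up to 26 risers.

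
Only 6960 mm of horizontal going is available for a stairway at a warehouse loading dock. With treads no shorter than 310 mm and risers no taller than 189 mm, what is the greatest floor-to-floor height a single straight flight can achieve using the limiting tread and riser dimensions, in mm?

4347 mm

6960 / 310 = 22.45, so 22 treads fit.
Risers = treads + 1 = 23.
Maximum height = 23 × 189 = 4347 mm.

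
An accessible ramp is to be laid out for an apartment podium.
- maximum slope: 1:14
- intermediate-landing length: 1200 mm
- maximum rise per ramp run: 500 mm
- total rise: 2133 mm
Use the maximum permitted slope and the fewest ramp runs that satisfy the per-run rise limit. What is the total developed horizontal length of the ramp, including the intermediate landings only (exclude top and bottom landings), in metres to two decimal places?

34.66 m

2133 / 500 = 4.27, so 5 ramp runs are needed. That means 4 intermediate landings.
Horizontal run for 2133 mm of rise at 1:14 is 2133 × 14 = 29862 mm.
4 intermediate landings contribute 4 × 1200 = 4800 mm.
Total developed length = 29862 + 4800 = 34662 mm.
= 34.66 m.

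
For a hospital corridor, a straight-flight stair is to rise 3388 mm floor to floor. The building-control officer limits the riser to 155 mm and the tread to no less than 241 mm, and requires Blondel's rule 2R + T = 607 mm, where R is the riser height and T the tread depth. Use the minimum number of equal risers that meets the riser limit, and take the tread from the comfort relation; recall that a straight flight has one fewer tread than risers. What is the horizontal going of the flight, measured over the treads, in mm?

6279 mm

At most 155 each: 3388/155 = 21.86, giving 22 risers.
R = 3388 ÷ 22 = 154 mm.
From 2R + T = 607: T = 607 − 308 = 299 mm.
Treads = 22 − 1 = 21; going = 21 × 299 = 6279 mm.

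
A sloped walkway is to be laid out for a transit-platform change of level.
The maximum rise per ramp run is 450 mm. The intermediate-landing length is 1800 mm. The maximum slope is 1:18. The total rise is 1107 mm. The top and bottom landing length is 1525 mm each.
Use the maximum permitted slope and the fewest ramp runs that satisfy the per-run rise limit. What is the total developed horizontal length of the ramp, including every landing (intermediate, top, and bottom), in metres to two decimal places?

⌈1107/450⌉ = 3 ramp runs. That means 2 intermediate landings.
Horizontal run for 1107 mm of rise at 1:18 is 1107 × 18 = 19926 mm.
2 intermediate landings contribute 2 × 1800 = 3600 mm.
Top and bottom landings: 2 × 1525 = 3050 mm.
Total = 19926 + 3600 + 3050 = 26576 mm.
= 26.58 m.

26.58 m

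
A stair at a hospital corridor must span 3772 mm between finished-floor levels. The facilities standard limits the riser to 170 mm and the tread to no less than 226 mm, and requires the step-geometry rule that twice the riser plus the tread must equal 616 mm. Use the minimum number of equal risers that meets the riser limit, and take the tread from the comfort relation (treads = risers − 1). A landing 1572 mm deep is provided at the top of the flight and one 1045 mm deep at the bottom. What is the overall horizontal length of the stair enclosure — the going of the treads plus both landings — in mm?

3772 / 170 = 22.19, so 23 risers are needed.
Riser R = 3772 / 23 = 164 mm, within the 170 mm limit.
T = 616 − 2·164 = 288 mm, which satisfies the 226 mm minimum.
23 risers give 22 treads; going = 22 × 288 = 6336 mm.
Enclosure = 6336 + 1572 + 1045 = 8953 mm.

8953 mm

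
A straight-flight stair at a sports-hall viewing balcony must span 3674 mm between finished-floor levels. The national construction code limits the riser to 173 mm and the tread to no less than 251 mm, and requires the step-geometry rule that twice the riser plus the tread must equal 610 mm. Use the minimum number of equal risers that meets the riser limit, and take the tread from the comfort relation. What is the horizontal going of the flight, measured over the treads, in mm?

3674 / 173 = 21.24, so 22 risers are needed.
Riser R = 3674 / 22 = 167 mm, within the 173 mm limit.
Tread T = 610 − 2 × 167 = 276 mm (≥ 251 mm).
Treads = 22 − 1 = 21; going = 21 × 276 = 5796 mm.

5796 mm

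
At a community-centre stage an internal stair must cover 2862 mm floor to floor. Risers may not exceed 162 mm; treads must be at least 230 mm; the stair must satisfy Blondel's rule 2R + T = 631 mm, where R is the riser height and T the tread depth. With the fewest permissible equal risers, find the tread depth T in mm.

313 mm

At most 162 each: 2862/162 = 17.67, giving 18 risers.
R = 2862 ÷ 18 = 159 mm.
T = 631 − 2·159 = 313 mm, which satisfies the 230 mm minimum.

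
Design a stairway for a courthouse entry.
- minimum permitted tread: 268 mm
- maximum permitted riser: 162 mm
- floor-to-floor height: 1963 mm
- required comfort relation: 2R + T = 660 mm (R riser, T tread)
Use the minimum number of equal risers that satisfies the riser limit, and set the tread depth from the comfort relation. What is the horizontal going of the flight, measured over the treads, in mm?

4296 mm

1963 / 162 = 12.117 → round up to 13 risers.
R = 1963 ÷ 13 = 151 mm.
Tread T = 660 − 2 × 151 = 358 mm (≥ 268 mm).
Going = (13 − 1) × 358 = 4296 mm.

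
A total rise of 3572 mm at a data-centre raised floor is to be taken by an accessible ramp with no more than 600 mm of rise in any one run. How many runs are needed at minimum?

6 runs

At most 600 each: 3572/600 = 5.95, giving 6 ramp runs.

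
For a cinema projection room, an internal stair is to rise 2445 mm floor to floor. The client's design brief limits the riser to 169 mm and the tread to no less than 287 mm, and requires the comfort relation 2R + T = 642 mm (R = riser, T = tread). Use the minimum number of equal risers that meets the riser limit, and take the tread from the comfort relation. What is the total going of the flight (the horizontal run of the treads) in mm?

4424 mm

2445 / 169 = 14.467 → round up to 15 risers.
R = 2445 ÷ 15 = 163 mm.
T = 642 − 2·163 = 316 mm, which satisfies the 287 mm minimum.
Going = (15 − 1) × 316 = 4424 mm.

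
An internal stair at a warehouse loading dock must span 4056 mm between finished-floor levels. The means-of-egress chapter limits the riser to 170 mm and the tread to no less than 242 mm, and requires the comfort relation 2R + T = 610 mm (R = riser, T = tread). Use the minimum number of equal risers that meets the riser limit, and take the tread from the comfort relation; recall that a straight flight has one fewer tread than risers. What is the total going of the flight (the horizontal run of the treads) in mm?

⌈4056/170⌉ = 24 risers.
Riser R = 4056 / 24 = 169 mm, within the 170 mm limit.
Tread T = 610 − 2 × 169 = 272 mm (≥ 242 mm).
Treads = 24 − 1 = 23; going = 23 × 272 = 6256 mm.

6256 mm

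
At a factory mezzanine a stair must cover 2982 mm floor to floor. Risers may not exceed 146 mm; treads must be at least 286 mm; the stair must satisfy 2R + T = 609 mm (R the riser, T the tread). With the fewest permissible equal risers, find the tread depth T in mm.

2982 / 146 = 20.42, so 21 risers are needed.
R = 2982 ÷ 21 = 142 mm.
Tread T = 609 − 2 × 142 = 325 mm (≥ 286 mm).

325 mm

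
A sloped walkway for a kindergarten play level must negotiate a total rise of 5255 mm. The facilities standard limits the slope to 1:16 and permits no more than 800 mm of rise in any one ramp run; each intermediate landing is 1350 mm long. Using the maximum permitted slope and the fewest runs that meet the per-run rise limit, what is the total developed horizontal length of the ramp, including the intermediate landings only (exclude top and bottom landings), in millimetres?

5255 / 800 = 6.57, so 7 ramp runs are needed. That means 6 intermediate landings.
Ramp run (horizontal) at 1:16: 5255 × 16 = 84080 mm.
Intermediate landings: 6 × 1350 = 8100 mm.
Developed length = 84080 + 8100 = 92180 mm.

92180 mm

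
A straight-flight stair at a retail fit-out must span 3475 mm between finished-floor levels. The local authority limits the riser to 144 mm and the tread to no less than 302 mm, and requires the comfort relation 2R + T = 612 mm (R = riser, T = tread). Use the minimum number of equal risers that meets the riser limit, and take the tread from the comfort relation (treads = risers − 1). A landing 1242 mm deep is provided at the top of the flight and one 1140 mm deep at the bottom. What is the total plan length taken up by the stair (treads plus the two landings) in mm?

3475 / 144 = 24.132 → round up to 25 risers.
Each riser is 3475/25 = 139 mm (≤ 144 mm).
T = 612 − 2·139 = 334 mm, which satisfies the 302 mm minimum.
Treads = 25 − 1 = 24; going = 24 × 334 = 8016 mm.
Enclosure = 8016 + 1242 + 1140 = 10398 mm.

10398 mm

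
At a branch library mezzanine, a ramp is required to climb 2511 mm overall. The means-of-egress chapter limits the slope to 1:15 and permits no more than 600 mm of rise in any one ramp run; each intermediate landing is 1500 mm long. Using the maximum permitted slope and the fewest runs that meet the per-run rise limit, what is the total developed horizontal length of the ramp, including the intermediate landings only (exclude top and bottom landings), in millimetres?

43665 mm

2511 / 600 = 4.185 → round up to 5 ramp runs. That means 4 intermediate landings.
Ramp run (horizontal) at 1:15: 2511 × 15 = 37665 mm.
Intermediate landings: 4 × 1500 = 6000 mm.
Developed length = 37665 + 6000 = 43665 mm.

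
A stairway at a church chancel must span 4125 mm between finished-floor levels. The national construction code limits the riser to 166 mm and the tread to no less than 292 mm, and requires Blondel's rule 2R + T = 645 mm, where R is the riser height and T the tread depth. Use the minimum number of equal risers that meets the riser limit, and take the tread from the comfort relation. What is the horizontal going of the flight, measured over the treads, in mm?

7560 mm

4125 / 166 = 24.85, so 25 risers are needed.
R = 4125 ÷ 25 = 165 mm.
T = 645 − 2·165 = 315 mm, which satisfies the 292 mm minimum.
Treads = 25 − 1 = 24; going = 24 × 315 = 7560 mm.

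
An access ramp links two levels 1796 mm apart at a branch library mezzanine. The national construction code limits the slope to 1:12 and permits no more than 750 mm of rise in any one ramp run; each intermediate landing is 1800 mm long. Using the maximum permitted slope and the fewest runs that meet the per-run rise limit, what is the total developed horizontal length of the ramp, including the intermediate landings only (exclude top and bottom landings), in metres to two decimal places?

⌈1796/750⌉ = 3 ramp runs. That means 2 intermediate landings.
Ramp run (horizontal) at 1:12: 1796 × 12 = 21552 mm.
2 intermediate landings contribute 2 × 1800 = 3600 mm.
Total developed length = 21552 + 3600 = 25152 mm.
= 25.15 m.

25.15 m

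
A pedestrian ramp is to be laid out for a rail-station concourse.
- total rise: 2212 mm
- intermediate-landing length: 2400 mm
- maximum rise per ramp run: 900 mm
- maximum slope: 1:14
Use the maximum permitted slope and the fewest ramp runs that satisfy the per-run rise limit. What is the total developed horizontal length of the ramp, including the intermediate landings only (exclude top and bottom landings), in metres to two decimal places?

2212 / 900 = 2.458 → round up to 3 ramp runs. That means 2 intermediate landings.
Horizontal run for 2212 mm of rise at 1:14 is 2212 × 14 = 30968 mm.
2 intermediate landings contribute 2 × 2400 = 4800 mm.
Developed length = 30968 + 4800 = 35768 mm.
= 35.77 m.

35.77 m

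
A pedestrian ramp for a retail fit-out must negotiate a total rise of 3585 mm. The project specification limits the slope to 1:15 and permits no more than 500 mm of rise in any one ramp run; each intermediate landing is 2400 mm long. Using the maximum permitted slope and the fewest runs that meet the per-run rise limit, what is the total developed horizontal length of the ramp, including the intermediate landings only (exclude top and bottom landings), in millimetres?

70575 mm

At most 500 each: 3585/500 = 7.17, giving 8 ramp runs. That means 7 intermediate landings.
Ramp run (horizontal) at 1:15: 3585 × 15 = 53775 mm.
Intermediate landings: 7 × 2400 = 16800 mm.
Total developed length = 53775 + 16800 = 70575 mm.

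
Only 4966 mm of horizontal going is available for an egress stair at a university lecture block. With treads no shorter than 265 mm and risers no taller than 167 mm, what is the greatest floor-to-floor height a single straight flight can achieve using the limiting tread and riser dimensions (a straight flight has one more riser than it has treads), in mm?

3173 mm

4966 / 265 = 18.74, so 18 treads fit.
Risers = treads + 1 = 19.
Maximum height = 19 × 167 = 3173 mm.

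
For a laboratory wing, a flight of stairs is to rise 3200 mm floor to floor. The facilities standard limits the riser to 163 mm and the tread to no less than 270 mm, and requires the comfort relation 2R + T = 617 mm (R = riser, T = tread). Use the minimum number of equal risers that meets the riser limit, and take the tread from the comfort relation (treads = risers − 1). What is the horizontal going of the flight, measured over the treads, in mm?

At most 163 each: 3200/163 = 19.63, giving 20 risers.
R = 3200 ÷ 20 = 160 mm.
From 2R + T = 617: T = 617 − 320 = 297 mm.
Treads = 20 − 1 = 19; going = 19 × 297 = 5643 mm.

5643 mm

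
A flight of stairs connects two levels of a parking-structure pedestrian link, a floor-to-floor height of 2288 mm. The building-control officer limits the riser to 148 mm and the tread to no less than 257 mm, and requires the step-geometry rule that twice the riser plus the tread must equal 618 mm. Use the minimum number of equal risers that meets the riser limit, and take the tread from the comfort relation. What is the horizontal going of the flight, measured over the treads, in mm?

2288 / 148 = 15.46, so 16 risers are needed.
R = 2288 ÷ 16 = 143 mm.
Tread T = 618 − 2 × 143 = 332 mm (≥ 257 mm).
Going = (16 − 1) × 332 = 4980 mm.

4980 mm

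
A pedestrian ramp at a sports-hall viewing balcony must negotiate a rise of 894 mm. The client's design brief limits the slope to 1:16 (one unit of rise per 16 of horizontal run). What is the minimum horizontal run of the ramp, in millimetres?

14304 mm

At 1:16 the run is 16 × 894 = 14304 mm.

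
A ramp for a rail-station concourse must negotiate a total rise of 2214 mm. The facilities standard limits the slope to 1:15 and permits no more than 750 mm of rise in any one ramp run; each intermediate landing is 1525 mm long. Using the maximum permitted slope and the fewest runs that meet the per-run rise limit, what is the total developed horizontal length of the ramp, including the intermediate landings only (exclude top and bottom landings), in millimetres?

2214 / 750 = 2.95, so 3 ramp runs are needed. That means 2 intermediate landings.
Ramp run (horizontal) at 1:15: 2214 × 15 = 33210 mm.
Intermediate landings: 2 × 1525 = 3050 mm.
Developed length = 33210 + 3050 = 36260 mm.

36260 mm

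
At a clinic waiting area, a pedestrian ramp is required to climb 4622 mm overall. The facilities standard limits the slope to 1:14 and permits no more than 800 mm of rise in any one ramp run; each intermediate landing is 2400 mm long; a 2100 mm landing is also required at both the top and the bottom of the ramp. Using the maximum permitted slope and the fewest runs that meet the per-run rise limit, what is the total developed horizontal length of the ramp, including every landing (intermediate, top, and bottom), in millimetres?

80908 mm

4622 / 800 = 5.78, so 6 ramp runs are needed. That means 5 intermediate landings.
Ramp run (horizontal) at 1:14: 4622 × 14 = 64708 mm.
Intermediate landings: 5 × 2400 = 12000 mm.
Top and bottom landings: 2 × 2100 = 4200 mm.
Total = 64708 + 12000 + 4200 = 80908 mm.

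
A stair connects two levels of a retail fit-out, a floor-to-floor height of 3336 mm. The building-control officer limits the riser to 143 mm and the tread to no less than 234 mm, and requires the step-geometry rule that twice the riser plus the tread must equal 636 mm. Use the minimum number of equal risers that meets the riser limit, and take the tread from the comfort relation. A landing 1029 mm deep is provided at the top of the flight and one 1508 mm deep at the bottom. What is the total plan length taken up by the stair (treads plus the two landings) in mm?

3336 / 143 = 23.329 → round up to 24 risers.
Each riser is 3336/24 = 139 mm (≤ 143 mm).
From 2R + T = 636: T = 636 − 278 = 358 mm.
Going = (24 − 1) × 358 = 8234 mm.
Enclosure = 8234 + 1029 + 1508 = 10771 mm.

10771 mm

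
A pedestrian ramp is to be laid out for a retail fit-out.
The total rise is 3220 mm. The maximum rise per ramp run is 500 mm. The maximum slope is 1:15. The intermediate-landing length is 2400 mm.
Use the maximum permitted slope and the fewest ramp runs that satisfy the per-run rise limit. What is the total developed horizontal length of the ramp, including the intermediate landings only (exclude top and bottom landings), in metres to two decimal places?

3220 / 500 = 6.440 → round up to 7 ramp runs. That means 6 intermediate landings.
Horizontal run for 3220 mm of rise at 1:15 is 3220 × 15 = 48300 mm.
Intermediate landings: 6 × 2400 = 14400 mm.
Total developed length = 48300 + 14400 = 62700 mm.
= 62.70 m.

62.70 m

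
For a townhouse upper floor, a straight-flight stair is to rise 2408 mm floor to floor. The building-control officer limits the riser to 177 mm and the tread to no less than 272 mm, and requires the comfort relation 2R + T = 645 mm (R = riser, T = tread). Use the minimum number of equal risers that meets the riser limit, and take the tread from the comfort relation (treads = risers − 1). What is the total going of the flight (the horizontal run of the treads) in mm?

At most 177 each: 2408/177 = 13.60, giving 14 risers.
Riser R = 2408 / 14 = 172 mm, within the 177 mm limit.
Tread T = 645 − 2 × 172 = 301 mm (≥ 272 mm).
Going = (14 − 1) × 301 = 3913 mm.

3913 mm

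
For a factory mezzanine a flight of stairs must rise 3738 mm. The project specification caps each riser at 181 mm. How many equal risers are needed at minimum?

21 risers

⌈3738/181⌉ = 21 risers.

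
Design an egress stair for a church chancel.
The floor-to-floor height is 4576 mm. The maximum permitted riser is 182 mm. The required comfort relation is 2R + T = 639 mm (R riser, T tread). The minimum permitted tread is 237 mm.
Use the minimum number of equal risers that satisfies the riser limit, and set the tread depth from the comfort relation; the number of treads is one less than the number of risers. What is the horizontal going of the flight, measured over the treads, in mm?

⌈4576/182⌉ = 26 risers.
Riser R = 4576 / 26 = 176 mm, within the 182 mm limit.
From 2R + T = 639: T = 639 − 352 = 287 mm.
Going = (26 − 1) × 287 = 7175 mm.

7175 mm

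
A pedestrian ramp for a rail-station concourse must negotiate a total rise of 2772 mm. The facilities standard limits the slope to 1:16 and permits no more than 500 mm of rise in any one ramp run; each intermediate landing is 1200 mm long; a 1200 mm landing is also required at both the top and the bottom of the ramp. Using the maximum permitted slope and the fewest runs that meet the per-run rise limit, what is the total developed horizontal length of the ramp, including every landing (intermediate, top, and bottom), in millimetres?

At most 500 each: 2772/500 = 5.54, giving 6 ramp runs. That means 5 intermediate landings.
Horizontal run for 2772 mm of rise at 1:16 is 2772 × 16 = 44352 mm.
Intermediate landings: 5 × 1200 = 6000 mm.
Top and bottom landings: 2 × 1200 = 2400 mm.
Total = 44352 + 6000 + 2400 = 52752 mm.

52752 mm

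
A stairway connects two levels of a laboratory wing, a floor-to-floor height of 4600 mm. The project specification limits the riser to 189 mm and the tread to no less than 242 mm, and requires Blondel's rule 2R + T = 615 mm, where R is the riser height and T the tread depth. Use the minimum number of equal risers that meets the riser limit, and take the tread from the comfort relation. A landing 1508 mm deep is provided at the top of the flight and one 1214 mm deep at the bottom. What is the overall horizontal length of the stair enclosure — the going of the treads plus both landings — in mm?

⌈4600/189⌉ = 25 risers.
Each riser is 4600/25 = 184 mm (≤ 189 mm).
T = 615 − 2·184 = 247 mm, which satisfies the 242 mm minimum.
Treads = 25 − 1 = 24; going = 24 × 247 = 5928 mm.
Add landings: 5928 + 1508 + 1214 = 8650 mm.

8650 mm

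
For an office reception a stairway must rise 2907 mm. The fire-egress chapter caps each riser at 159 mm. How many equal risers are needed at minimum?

19 risers

2907 / 159 = 18.28, so 19 risers are needed.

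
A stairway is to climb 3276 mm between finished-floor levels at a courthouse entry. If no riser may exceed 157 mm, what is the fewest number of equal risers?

3276 / 157 = 20.866 → round up to 21 risers.

21 risers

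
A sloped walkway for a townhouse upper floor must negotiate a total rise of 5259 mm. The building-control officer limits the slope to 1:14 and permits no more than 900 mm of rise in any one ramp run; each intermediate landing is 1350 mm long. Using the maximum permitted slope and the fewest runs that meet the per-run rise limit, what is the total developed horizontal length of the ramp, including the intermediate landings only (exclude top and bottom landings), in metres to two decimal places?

80.38 m

5259 / 900 = 5.84, so 6 ramp runs are needed. That means 5 intermediate landings.
Horizontal run for 5259 mm of rise at 1:14 is 5259 × 14 = 73626 mm.
Intermediate landings: 5 × 1350 = 6750 mm.
Developed length = 73626 + 6750 = 80376 mm.
= 80.38 m.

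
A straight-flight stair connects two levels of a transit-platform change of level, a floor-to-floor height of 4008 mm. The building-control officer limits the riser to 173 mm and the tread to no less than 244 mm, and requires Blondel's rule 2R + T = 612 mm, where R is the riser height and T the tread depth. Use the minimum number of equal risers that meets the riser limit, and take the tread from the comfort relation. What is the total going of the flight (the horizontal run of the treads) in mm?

At most 173 each: 4008/173 = 23.17, giving 24 risers.
Riser R = 4008 / 24 = 167 mm, within the 173 mm limit.
Tread T = 612 − 2 × 167 = 278 mm (≥ 244 mm).
Going = (24 − 1) × 278 = 6394 mm.

6394 mm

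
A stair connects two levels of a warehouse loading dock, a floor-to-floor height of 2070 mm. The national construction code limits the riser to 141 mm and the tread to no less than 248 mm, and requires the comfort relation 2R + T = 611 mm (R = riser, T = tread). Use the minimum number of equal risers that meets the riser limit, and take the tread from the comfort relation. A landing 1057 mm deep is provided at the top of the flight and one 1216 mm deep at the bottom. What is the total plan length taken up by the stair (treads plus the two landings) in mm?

⌈2070/141⌉ = 15 risers.
Riser R = 2070 / 15 = 138 mm, within the 141 mm limit.
Tread T = 611 − 2 × 138 = 335 mm (≥ 248 mm).
15 risers give 14 treads; going = 14 × 335 = 4690 mm.
Add landings: 4690 + 1057 + 1216 = 6963 mm.

6963 mm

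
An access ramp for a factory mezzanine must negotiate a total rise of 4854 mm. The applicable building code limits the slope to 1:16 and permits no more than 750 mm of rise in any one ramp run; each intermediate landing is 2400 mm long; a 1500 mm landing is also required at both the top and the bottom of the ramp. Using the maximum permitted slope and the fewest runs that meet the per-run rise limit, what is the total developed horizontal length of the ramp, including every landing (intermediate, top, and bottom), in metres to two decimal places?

⌈4854/750⌉ = 7 ramp runs. That means 6 intermediate landings.
Ramp run (horizontal) at 1:16: 4854 × 16 = 77664 mm.
Intermediate landings: 6 × 2400 = 14400 mm.
Top and bottom landings: 2 × 1500 = 3000 mm.
Total = 77664 + 14400 + 3000 = 95064 mm.
= 95.06 m.

95.06 m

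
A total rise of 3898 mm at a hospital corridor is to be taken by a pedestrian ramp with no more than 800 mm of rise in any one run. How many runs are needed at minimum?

3898 / 800 = 4.87, so 5 ramp runs are needed.

5 runs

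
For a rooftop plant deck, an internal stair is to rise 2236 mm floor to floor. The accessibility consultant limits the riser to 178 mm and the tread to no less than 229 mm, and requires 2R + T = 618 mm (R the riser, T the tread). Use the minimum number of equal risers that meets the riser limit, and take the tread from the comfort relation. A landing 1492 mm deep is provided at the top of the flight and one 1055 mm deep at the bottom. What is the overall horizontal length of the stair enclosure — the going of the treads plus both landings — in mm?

At most 178 each: 2236/178 = 12.56, giving 13 risers.
Each riser is 2236/13 = 172 mm (≤ 178 mm).
From 2R + T = 618: T = 618 − 344 = 274 mm.
Treads = 13 − 1 = 12; going = 12 × 274 = 3288 mm.
Enclosure = 3288 + 1492 + 1055 = 5835 mm.

5835 mm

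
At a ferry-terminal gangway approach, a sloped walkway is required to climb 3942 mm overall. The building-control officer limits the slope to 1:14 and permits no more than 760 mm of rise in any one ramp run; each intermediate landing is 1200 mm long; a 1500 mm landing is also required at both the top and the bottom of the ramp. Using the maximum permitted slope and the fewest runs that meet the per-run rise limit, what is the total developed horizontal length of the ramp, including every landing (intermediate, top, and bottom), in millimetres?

64188 mm

At most 760 each: 3942/760 = 5.19, giving 6 ramp runs. That means 5 intermediate landings.
Ramp run (horizontal) at 1:14: 3942 × 14 = 55188 mm.
5 intermediate landings contribute 5 × 1200 = 6000 mm.
Top and bottom landings: 2 × 1500 = 3000 mm.
Total = 55188 + 6000 + 3000 = 64188 mm.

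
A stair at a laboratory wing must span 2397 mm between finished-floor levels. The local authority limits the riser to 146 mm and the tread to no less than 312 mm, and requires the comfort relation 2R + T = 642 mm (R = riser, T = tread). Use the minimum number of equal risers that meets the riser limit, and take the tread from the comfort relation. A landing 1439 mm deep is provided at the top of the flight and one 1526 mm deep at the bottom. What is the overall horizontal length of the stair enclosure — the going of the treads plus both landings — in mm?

At most 146 each: 2397/146 = 16.42, giving 17 risers.
Each riser is 2397/17 = 141 mm (≤ 146 mm).
From 2R + T = 642: T = 642 − 282 = 360 mm.
Going = (17 − 1) × 360 = 5760 mm.
Enclosure = 5760 + 1439 + 1526 = 8725 mm.

8725 mm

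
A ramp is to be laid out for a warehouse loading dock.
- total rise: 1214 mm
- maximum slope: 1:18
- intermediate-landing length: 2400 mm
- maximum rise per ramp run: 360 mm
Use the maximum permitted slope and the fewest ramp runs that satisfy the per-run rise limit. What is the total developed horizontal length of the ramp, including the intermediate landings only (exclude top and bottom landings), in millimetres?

1214 / 360 = 3.37, so 4 ramp runs are needed. That means 3 intermediate landings.
Ramp run (horizontal) at 1:18: 1214 × 18 = 21852 mm.
3 intermediate landings contribute 3 × 2400 = 7200 mm.
Developed length = 21852 + 7200 = 29052 mm.

29052 mm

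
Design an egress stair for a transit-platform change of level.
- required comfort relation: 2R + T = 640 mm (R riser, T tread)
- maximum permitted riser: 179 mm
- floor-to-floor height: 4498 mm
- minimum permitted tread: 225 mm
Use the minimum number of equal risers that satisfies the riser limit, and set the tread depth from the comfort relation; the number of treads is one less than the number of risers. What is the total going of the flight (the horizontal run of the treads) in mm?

⌈4498/179⌉ = 26 risers.
Riser R = 4498 / 26 = 173 mm, within the 179 mm limit.
From 2R + T = 640: T = 640 − 346 = 294 mm.
26 risers give 25 treads; going = 25 × 294 = 7350 mm.

7350 mm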